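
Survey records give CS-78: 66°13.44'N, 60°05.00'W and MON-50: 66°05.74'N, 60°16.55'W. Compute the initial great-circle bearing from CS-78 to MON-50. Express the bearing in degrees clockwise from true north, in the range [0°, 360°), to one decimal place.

CS-78: φ = +66.22400°, λ = -60.08333°
MON-50: φ = +66.09567°, λ = -60.27583°
Δλ = -0.1925°
y = sin Δλ · cos φ₂ = -0.001361
x = cos φ₁ sin φ₂ − sin φ₁ cos φ₂ cos Δλ = -0.002238
θ = atan2(y, x) = -148.6843° → 211.3157° (mod 360°)

211.3°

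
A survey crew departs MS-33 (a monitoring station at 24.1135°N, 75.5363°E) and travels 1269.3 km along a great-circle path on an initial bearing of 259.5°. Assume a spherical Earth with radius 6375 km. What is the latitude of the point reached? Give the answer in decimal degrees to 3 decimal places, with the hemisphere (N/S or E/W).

21.566°N

δ = d/R = 1269.3/6375 = 0.199106 rad
φ₂ = arcsin(sin φ₁ cos δ + cos φ₁ sin δ cos θ)
   = arcsin(0.40855·0.98024 + 0.91274·0.19779·-0.18224) = 21.56612°
λ₂ = λ₁ + atan2(sin θ sin δ cos φ₁, cos δ − sin φ₁ sin φ₂) = 63.46548°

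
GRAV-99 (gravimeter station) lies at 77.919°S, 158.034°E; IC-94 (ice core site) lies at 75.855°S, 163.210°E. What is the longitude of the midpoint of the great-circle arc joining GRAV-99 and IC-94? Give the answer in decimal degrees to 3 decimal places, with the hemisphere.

Bx = cos φ₂ cos Δλ = 0.243380,  By = cos φ₂ sin Δλ = 0.022047
φₘ = atan2(sin φ₁ + sin φ₂, √((cos φ₁ + Bx)² + By²)) = -76.89984°
λₘ = λ₁ + atan2(By, cos φ₁ + Bx) = 160.82227°

160.822°E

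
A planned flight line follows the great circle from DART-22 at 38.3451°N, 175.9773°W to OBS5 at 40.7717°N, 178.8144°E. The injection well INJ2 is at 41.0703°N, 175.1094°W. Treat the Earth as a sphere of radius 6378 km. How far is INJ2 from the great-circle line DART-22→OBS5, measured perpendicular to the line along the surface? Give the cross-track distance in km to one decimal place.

δ₁₃ = central angle DART-22→INJ2 = 0.048970 rad  (haversine)
θ₁₃ = bearing DART-22→INJ2 = 13.491°,  θ₁₂ = bearing DART-22→OBS5 = 302.785°
dₓₜ = R·arcsin(sin δ₁₃ · sin(θ₁₃ − θ₁₂)) = 6378·arcsin(0.04895·sin(-289.295°)) = 294.773 km
|dₓₜ| = 294.773 km

294.8 km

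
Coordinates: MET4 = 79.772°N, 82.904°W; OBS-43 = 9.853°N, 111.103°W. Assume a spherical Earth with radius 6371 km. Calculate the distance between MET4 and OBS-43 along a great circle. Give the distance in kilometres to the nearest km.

Δφ = -69.9190°,  Δλ = -28.1990°
a = sin²(Δφ/2) + cos φ₁ cos φ₂ sin²(Δλ/2) = 0.338708
c = 2·arcsin(√a) = 1.242338 rad = 71.1807°
d = R·c = 6371 × 1.242338 = 7914.9 km

7915 km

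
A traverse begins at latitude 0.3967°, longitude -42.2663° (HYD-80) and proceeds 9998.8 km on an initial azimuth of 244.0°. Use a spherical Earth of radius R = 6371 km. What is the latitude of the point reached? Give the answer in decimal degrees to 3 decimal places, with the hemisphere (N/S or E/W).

δ = d/R = 9998.8/6371 = 1.569424 rad
φ₂ = arcsin(sin φ₁ cos δ + cos φ₁ sin δ cos θ)
   = arcsin(0.00692·0.00137 + 0.99998·1.00000·-0.43837) = -25.99870°
λ₂ = λ₁ + atan2(sin θ sin δ cos φ₁, cos δ − sin φ₁ sin φ₂) = -131.98534°

25.999°S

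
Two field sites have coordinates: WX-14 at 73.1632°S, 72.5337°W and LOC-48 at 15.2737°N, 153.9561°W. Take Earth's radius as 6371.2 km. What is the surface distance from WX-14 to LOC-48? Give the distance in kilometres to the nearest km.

Δφ = 88.4369°,  Δλ = -81.4224°
a = sin²(Δφ/2) + cos φ₁ cos φ₂ sin²(Δλ/2) = 0.605232
c = 2·arcsin(√a) = 1.782845 rad = 102.1495°
d = R·c = 6371.2 × 1.782845 = 11358.9 km

11359 km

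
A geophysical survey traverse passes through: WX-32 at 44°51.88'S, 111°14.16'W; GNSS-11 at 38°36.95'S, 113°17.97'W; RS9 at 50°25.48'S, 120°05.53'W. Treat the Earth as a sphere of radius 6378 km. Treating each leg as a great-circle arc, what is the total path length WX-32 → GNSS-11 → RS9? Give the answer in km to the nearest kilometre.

WX-32: φ = -44.86467°, λ = -111.23600°
GNSS-11: φ = -38.61583°, λ = -113.29950°
RS9: φ = -50.42467°, λ = -120.09217°
WX-32→GNSS-11: c = 0.112314 rad, d = 716.34 km
GNSS-11→RS9: c = 0.222532 rad, d = 1419.31 km
Total = 716.34 + 1419.31 = 2135.65 km

2136 km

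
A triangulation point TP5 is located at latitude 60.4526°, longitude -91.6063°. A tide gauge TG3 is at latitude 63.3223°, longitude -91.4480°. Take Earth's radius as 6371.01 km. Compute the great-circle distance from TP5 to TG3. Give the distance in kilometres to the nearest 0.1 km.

319.2 km

Δφ = 2.8697°,  Δλ = 0.1583°
a = sin²(Δφ/2) + cos φ₁ cos φ₂ sin²(Δλ/2) = 0.000627
c = 2·arcsin(√a) = 0.050103 rad = 2.8707°
d = R·c = 6371.01 × 0.050103 = 319.2 km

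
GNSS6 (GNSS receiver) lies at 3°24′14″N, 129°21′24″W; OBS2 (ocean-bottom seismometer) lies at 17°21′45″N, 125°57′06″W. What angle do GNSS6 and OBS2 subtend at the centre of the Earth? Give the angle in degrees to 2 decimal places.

GNSS6: φ = +3.40389°, λ = -129.35667°
OBS2: φ = +17.36250°, λ = -125.95167°
Δφ = 13.9586°,  Δλ = 3.4050°
a = sin²(Δφ/2) + cos φ₁ cos φ₂ sin²(Δλ/2) = 0.015606
c = 2·arcsin(√a) = 0.250501 rad = 14.3527°

14.35°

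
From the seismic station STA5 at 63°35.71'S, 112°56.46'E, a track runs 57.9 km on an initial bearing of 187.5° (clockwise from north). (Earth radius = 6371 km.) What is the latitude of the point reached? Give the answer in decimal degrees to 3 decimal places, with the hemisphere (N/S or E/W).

64.111°S

STA5: φ = -63.59517°, λ = +112.94100°
δ = d/R = 57.9/6371 = 0.009088 rad
φ₂ = arcsin(sin φ₁ cos δ + cos φ₁ sin δ cos θ)
   = arcsin(-0.89567·0.99996 + 0.44471·0.00909·-0.99144) = -64.11134°
λ₂ = λ₁ + atan2(sin θ sin δ cos φ₁, cos δ − sin φ₁ sin φ₂) = 112.78534°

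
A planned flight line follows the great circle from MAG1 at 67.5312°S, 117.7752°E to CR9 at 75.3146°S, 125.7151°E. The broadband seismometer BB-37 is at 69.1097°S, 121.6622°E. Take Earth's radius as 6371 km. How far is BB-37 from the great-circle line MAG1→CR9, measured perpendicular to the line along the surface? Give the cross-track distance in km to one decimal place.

δ₁₃ = central angle MAG1→BB-37 = 0.037230 rad  (haversine)
θ₁₃ = bearing MAG1→BB-37 = 139.503°,  θ₁₂ = bearing MAG1→CR9 = 165.729°
dₓₜ = R·arcsin(sin δ₁₃ · sin(θ₁₃ − θ₁₂)) = 6371·arcsin(0.03722·sin(-26.226°)) = -104.801 km
|dₓₜ| = 104.801 km

104.8 km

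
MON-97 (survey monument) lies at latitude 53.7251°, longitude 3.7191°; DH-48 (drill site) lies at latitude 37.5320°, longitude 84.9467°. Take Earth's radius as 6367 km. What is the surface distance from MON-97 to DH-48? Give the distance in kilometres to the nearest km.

6196 km

Δφ = -16.1931°,  Δλ = 81.2276°
a = sin²(Δφ/2) + cos φ₁ cos φ₂ sin²(Δλ/2) = 0.218655
c = 2·arcsin(√a) = 0.973160 rad = 55.7580°
d = R·c = 6367 × 0.973160 = 6196.1 km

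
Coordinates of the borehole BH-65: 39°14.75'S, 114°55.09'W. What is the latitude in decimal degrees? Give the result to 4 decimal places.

39° + 14.75′/60 = 39 + 0.24583 = 39.2458°

39.2458°S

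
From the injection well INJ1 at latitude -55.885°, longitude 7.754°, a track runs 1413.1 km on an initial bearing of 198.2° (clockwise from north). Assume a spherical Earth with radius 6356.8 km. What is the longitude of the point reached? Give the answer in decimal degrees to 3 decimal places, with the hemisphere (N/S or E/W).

2.688°W

δ = d/R = 1413.1/6356.8 = 0.222297 rad
φ₂ = arcsin(sin φ₁ cos δ + cos φ₁ sin δ cos θ)
   = arcsin(-0.82791·0.97539 + 0.56086·0.22047·-0.94997) = -67.66954°
λ₂ = λ₁ + atan2(sin θ sin δ cos φ₁, cos δ − sin φ₁ sin φ₂) = -2.68785°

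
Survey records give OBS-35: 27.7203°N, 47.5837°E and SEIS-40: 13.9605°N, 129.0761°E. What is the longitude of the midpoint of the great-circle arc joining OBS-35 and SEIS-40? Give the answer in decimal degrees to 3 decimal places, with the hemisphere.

Bx = cos φ₂ cos Δλ = 0.143571,  By = cos φ₂ sin Δλ = 0.959784
φₘ = atan2(sin φ₁ + sin φ₂, √((cos φ₁ + Bx)² + By²)) = 26.65994°
λₘ = λ₁ + atan2(By, cos φ₁ + Bx) = 90.59598°

90.596°E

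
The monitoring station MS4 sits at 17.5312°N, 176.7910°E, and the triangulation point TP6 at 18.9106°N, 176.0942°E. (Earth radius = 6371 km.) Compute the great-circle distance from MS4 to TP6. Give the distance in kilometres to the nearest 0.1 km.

170.1 km

Δφ = 1.3794°,  Δλ = -0.6968°
a = sin²(Δφ/2) + cos φ₁ cos φ₂ sin²(Δλ/2) = 0.000178
c = 2·arcsin(√a) = 0.026703 rad = 1.5300°
d = R·c = 6371 × 0.026703 = 170.1 km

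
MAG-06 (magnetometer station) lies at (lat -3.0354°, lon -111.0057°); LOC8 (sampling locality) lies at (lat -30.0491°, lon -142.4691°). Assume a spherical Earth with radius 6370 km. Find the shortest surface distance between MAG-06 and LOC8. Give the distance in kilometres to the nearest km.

Δφ = -27.0137°,  Δλ = -31.4634°
a = sin²(Δφ/2) + cos φ₁ cos φ₂ sin²(Δλ/2) = 0.118094
c = 2·arcsin(√a) = 0.701599 rad = 40.1987°
d = R·c = 6370 × 0.701599 = 4469.2 km

4469 km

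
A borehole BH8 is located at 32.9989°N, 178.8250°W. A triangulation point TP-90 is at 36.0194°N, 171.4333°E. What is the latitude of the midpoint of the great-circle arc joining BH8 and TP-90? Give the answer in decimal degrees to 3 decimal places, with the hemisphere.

Bx = cos φ₂ cos Δλ = 0.797155,  By = cos φ₂ sin Δλ = -0.136857
φₘ = atan2(sin φ₁ + sin φ₂, √((cos φ₁ + Bx)² + By²)) = 34.60595°
λₘ = λ₁ + atan2(By, cos φ₁ + Bx) = 176.39265°

34.606°N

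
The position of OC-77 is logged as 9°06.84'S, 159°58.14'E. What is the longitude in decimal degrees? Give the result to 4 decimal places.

159° + 58.14′/60 = 159 + 0.96900 = 159.9690°

159.9690°E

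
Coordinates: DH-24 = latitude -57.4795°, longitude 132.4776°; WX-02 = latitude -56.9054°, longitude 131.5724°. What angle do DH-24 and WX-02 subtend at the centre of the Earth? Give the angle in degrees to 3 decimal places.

Δφ = 0.5741°,  Δλ = -0.9052°
a = sin²(Δφ/2) + cos φ₁ cos φ₂ sin²(Δλ/2) = 0.000043
c = 2·arcsin(√a) = 0.013178 rad = 0.7551°

0.755°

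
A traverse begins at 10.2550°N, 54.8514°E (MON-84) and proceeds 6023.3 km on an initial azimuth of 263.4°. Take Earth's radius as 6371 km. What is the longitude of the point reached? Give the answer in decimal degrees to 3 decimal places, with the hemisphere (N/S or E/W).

δ = d/R = 6023.3/6371 = 0.945425 rad
φ₂ = arcsin(sin φ₁ cos δ + cos φ₁ sin δ cos θ)
   = arcsin(0.17803·0.58540 + 0.98403·0.81075·-0.11494) = 0.71748°
λ₂ = λ₁ + atan2(sin θ sin δ cos φ₁, cos δ − sin φ₁ sin φ₂) = 1.19905°

1.199°E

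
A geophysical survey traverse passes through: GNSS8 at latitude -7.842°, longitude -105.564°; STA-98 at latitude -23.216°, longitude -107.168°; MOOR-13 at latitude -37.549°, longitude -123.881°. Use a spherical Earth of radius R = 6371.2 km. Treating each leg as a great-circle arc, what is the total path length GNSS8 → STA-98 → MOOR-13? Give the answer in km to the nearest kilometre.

GNSS8→STA-98: c = 0.269669 rad, d = 1718.12 km
STA-98→MOOR-13: c = 0.353711 rad, d = 2253.56 km
Total = 1718.12 + 2253.56 = 3971.68 km

3972 km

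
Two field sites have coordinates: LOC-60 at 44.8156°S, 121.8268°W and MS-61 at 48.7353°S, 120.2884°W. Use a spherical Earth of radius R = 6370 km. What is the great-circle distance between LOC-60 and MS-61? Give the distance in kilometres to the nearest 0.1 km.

451.2 km

Δφ = -3.9197°,  Δλ = 1.5384°
a = sin²(Δφ/2) + cos φ₁ cos φ₂ sin²(Δλ/2) = 0.001254
c = 2·arcsin(√a) = 0.070836 rad = 4.0586°
d = R·c = 6370 × 0.070836 = 451.2 km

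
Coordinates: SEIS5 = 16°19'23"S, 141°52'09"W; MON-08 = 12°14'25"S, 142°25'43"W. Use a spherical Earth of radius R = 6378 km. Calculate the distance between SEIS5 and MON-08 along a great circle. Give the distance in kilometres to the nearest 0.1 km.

SEIS5: φ = -16.32306°, λ = -141.86917°
MON-08: φ = -12.24028°, λ = -142.42861°
Δφ = 4.0828°,  Δλ = -0.5594°
a = sin²(Δφ/2) + cos φ₁ cos φ₂ sin²(Δλ/2) = 0.001291
c = 2·arcsin(√a) = 0.071883 rad = 4.1186°
d = R·c = 6378 × 0.071883 = 458.5 km

458.5 km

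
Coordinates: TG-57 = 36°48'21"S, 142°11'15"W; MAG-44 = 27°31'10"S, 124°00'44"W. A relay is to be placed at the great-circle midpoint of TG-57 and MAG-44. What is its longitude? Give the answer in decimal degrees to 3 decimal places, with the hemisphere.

TG-57: φ = -36.80583°, λ = -142.18750°
MAG-44: φ = -27.51944°, λ = -124.01222°
Bx = cos φ₂ cos Δλ = 0.842606,  By = cos φ₂ sin Δλ = 0.276632
φₘ = atan2(sin φ₁ + sin φ₂, √((cos φ₁ + Bx)² + By²)) = -32.48880°
λₘ = λ₁ + atan2(By, cos φ₁ + Bx) = -132.63182°

132.632°W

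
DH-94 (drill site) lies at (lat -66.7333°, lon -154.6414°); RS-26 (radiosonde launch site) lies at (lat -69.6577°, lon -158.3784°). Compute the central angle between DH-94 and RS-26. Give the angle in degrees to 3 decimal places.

3.236°

Δφ = -2.9244°,  Δλ = -3.7370°
a = sin²(Δφ/2) + cos φ₁ cos φ₂ sin²(Δλ/2) = 0.000797
c = 2·arcsin(√a) = 0.056474 rad = 3.2357°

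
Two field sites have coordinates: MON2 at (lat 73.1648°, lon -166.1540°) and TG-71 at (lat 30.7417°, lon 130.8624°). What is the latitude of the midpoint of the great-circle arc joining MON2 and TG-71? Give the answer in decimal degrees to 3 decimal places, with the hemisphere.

Bx = cos φ₂ cos Δλ = 0.390415,  By = cos φ₂ sin Δλ = -0.765691
φₘ = atan2(sin φ₁ + sin φ₂, √((cos φ₁ + Bx)² + By²)) = 55.10609°
λₘ = λ₁ + atan2(By, cos φ₁ + Bx) = 145.45532°

55.106°N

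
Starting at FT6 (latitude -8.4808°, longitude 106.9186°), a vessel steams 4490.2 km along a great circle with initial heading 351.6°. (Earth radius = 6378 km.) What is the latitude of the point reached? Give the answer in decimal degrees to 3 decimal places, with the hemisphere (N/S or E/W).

δ = d/R = 4490.2/6378 = 0.704014 rad
φ₂ = arcsin(sin φ₁ cos δ + cos φ₁ sin δ cos θ)
   = arcsin(-0.14748·0.76225 + 0.98907·0.64728·0.98927) = 31.39409°
λ₂ = λ₁ + atan2(sin θ sin δ cos φ₁, cos δ − sin φ₁ sin φ₂) = 100.55868°

31.394°N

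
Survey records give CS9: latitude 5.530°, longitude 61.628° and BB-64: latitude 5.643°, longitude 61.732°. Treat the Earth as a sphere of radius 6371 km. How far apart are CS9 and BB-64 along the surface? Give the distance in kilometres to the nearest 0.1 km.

17.0 km

Δφ = 0.1130°,  Δλ = 0.1040°
a = sin²(Δφ/2) + cos φ₁ cos φ₂ sin²(Δλ/2) = 0.000002
c = 2·arcsin(√a) = 0.002675 rad = 0.1532°
d = R·c = 6371 × 0.002675 = 17.0 km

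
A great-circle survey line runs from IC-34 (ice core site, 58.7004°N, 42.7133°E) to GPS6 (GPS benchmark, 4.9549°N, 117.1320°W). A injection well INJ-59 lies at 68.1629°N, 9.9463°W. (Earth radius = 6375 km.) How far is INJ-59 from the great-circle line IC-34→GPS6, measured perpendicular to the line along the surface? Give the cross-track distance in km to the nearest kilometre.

1056 km

δ₁₃ = central angle IC-34→INJ-59 = 0.426639 rad  (haversine)
θ₁₃ = bearing IC-34→INJ-59 = 314.385°,  θ₁₂ = bearing IC-34→GPS6 = 337.868°
dₓₜ = R·arcsin(sin δ₁₃ · sin(θ₁₃ − θ₁₂)) = 6375·arcsin(0.41381·sin(-23.483°)) = -1056.014 km
|dₓₜ| = 1056.014 km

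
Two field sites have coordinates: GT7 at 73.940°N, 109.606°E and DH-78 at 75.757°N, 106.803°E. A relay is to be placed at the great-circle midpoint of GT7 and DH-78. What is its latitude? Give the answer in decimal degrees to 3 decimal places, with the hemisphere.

Bx = cos φ₂ cos Δλ = 0.245741,  By = cos φ₂ sin Δλ = -0.012032
φₘ = atan2(sin φ₁ + sin φ₂, √((cos φ₁ + Bx)² + By²)) = 74.85281°
λₘ = λ₁ + atan2(By, cos φ₁ + Bx) = 108.28659°

74.853°N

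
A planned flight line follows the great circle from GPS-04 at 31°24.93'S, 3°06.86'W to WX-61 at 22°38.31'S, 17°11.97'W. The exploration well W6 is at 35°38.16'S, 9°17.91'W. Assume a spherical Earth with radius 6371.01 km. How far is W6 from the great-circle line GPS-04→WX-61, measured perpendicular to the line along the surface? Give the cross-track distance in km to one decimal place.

706.4 km

GPS-04: φ = -31.41550°, λ = -3.11433°
WX-61: φ = -22.63850°, λ = -17.19950°
W6: φ = -35.63600°, λ = -9.29850°
δ₁₃ = central angle GPS-04→W6 = 0.116238 rad  (haversine)
θ₁₃ = bearing GPS-04→W6 = 229.018°,  θ₁₂ = bearing GPS-04→WX-61 = 301.589°
dₓₜ = R·arcsin(sin δ₁₃ · sin(θ₁₃ − θ₁₂)) = 6371.01·arcsin(0.11598·sin(-72.572°)) = -706.411 km
|dₓₜ| = 706.411 km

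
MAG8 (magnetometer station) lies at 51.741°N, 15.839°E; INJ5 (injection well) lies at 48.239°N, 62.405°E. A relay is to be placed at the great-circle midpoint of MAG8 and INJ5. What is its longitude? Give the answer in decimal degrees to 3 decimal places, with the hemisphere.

Bx = cos φ₂ cos Δλ = 0.457904,  By = cos φ₂ sin Δλ = 0.483645
φₘ = atan2(sin φ₁ + sin φ₂, √((cos φ₁ + Bx)² + By²)) = 52.36295°
λₘ = λ₁ + atan2(By, cos φ₁ + Bx) = 40.01986°

40.020°E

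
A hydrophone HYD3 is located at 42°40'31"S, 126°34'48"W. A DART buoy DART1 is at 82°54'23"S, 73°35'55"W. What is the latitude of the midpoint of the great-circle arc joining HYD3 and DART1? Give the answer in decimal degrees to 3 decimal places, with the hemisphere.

63.974°S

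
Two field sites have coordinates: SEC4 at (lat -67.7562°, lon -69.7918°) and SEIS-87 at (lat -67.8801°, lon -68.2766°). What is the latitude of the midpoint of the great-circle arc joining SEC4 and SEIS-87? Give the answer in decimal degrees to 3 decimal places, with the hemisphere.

67.820°S

Bx = cos φ₂ cos Δλ = 0.376414,  By = cos φ₂ sin Δλ = 0.009957
φₘ = atan2(sin φ₁ + sin φ₂, √((cos φ₁ + Bx)² + By²)) = -67.81990°
λₘ = λ₁ + atan2(By, cos φ₁ + Bx) = -69.03621°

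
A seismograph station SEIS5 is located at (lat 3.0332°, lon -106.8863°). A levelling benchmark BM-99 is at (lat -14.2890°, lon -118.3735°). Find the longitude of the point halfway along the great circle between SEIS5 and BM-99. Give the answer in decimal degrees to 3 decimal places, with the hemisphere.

112.543°W

Bx = cos φ₂ cos Δλ = 0.949652,  By = cos φ₂ sin Δλ = -0.192988
φₘ = atan2(sin φ₁ + sin φ₂, √((cos φ₁ + Bx)² + By²)) = -5.65611°
λₘ = λ₁ + atan2(By, cos φ₁ + Bx) = -112.54339°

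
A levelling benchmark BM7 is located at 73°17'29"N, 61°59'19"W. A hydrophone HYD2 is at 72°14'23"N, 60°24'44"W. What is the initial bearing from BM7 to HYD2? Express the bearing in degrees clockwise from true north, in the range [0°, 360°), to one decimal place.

155.3°

BM7: φ = +73.29139°, λ = -61.98861°
HYD2: φ = +72.23972°, λ = -60.41222°
Δλ = 1.5764°
y = sin Δλ · cos φ₂ = 0.008391
x = cos φ₁ sin φ₂ − sin φ₁ cos φ₂ cos Δλ = -0.018243
θ = atan2(y, x) = 155.2990° → 155.2990° (mod 360°)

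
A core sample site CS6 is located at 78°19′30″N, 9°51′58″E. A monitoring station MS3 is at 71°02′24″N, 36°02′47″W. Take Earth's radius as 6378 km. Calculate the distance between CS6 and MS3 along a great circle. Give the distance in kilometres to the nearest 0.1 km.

CS6: φ = +78.32500°, λ = +9.86611°
MS3: φ = +71.04000°, λ = -36.04639°
Δφ = -7.2850°,  Δλ = -45.9125°
a = sin²(Δφ/2) + cos φ₁ cos φ₂ sin²(Δλ/2) = 0.014038
c = 2·arcsin(√a) = 0.237522 rad = 13.6090°
d = R·c = 6378 × 0.237522 = 1514.9 km

1514.9 km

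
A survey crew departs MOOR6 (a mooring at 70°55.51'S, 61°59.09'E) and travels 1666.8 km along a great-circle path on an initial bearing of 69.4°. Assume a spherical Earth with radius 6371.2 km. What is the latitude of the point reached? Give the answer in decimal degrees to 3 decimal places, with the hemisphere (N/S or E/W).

62.030°S

MOOR6: φ = -70.92517°, λ = +61.98483°
δ = d/R = 1666.8/6371.2 = 0.261615 rad
φ₂ = arcsin(sin φ₁ cos δ + cos φ₁ sin δ cos θ)
   = arcsin(-0.94509·0.96597 + 0.32680·0.25864·0.35184) = -62.03023°
λ₂ = λ₁ + atan2(sin θ sin δ cos φ₁, cos δ − sin φ₁ sin φ₂) = 93.06288°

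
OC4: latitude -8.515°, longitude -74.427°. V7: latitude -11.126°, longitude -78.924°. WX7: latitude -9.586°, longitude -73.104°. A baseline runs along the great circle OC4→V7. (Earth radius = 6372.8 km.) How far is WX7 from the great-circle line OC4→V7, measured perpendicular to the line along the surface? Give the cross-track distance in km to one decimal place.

176.9 km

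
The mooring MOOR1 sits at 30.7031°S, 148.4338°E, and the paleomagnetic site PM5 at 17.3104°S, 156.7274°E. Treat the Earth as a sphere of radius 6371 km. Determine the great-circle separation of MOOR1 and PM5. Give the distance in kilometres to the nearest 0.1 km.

Δφ = 13.3927°,  Δλ = 8.2936°
a = sin²(Δφ/2) + cos φ₁ cos φ₂ sin²(Δλ/2) = 0.017890
c = 2·arcsin(√a) = 0.268309 rad = 15.3730°
d = R·c = 6371 × 0.268309 = 1709.4 km

1709.4 km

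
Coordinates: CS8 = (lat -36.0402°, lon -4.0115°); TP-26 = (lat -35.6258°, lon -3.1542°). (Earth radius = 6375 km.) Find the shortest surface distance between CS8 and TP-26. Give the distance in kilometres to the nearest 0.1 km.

Δφ = 0.4144°,  Δλ = 0.8573°
a = sin²(Δφ/2) + cos φ₁ cos φ₂ sin²(Δλ/2) = 0.000050
c = 2·arcsin(√a) = 0.014123 rad = 0.8092°
d = R·c = 6375 × 0.014123 = 90.0 km

90.0 km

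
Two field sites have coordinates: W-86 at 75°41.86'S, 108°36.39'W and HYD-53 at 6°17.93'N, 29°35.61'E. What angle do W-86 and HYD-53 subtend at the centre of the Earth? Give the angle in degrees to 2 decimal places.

106.82°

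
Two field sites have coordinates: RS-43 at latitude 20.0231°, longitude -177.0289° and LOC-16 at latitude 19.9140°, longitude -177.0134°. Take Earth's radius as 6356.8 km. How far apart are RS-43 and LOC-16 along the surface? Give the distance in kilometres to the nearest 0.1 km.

Δφ = -0.1091°,  Δλ = 0.0155°
a = sin²(Δφ/2) + cos φ₁ cos φ₂ sin²(Δλ/2) = 0.000001
c = 2·arcsin(√a) = 0.001921 rad = 0.1101°
d = R·c = 6356.8 × 0.001921 = 12.2 km

12.2 km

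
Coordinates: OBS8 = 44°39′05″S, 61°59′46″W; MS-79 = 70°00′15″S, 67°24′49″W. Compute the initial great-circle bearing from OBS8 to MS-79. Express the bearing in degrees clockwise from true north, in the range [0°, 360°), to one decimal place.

OBS8: φ = -44.65139°, λ = -61.99611°
MS-79: φ = -70.00417°, λ = -67.41361°
Δλ = -5.4175°
y = sin Δλ · cos φ₂ = -0.032284
x = cos φ₁ sin φ₂ − sin φ₁ cos φ₂ cos Δλ = -0.429264
θ = atan2(y, x) = -175.6989° → 184.3011° (mod 360°)

184.3°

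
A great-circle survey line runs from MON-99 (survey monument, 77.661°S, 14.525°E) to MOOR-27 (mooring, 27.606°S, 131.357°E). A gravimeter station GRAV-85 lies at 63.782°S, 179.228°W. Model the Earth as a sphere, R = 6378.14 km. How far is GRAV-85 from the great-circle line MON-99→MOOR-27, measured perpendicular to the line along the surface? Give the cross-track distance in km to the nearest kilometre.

3078 km

δ₁₃ = central angle MON-99→GRAV-85 = 0.668592 rad  (haversine)
θ₁₃ = bearing MON-99→GRAV-85 = 170.245°,  θ₁₂ = bearing MON-99→MOOR-27 = 121.773°
dₓₜ = R·arcsin(sin δ₁₃ · sin(θ₁₃ − θ₁₂)) = 6378.14·arcsin(0.61988·sin(48.472°)) = 3077.930 km
|dₓₜ| = 3077.930 km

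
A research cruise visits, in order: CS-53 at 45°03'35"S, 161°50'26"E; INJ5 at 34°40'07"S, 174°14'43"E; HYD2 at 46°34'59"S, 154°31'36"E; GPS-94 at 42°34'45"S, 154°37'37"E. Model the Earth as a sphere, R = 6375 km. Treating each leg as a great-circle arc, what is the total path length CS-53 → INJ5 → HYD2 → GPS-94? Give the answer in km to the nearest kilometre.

4128 km

CS-53: φ = -45.05972°, λ = +161.84056°
INJ5: φ = -34.66861°, λ = +174.24528°
HYD2: φ = -46.58306°, λ = +154.52667°
GPS-94: φ = -42.57917°, λ = +154.62694°
CS-53→INJ5: c = 0.245414 rad, d = 1564.52 km
INJ5→HYD2: c = 0.332253 rad, d = 2118.12 km
HYD2→GPS-94: c = 0.069892 rad, d = 445.56 km
Total = 1564.52 + 2118.12 + 445.56 = 4128.19 km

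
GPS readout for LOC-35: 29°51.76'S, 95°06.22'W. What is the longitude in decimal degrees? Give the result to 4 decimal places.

95.1037°W

95° + 6.22′/60 = 95 + 0.10367 = 95.1037°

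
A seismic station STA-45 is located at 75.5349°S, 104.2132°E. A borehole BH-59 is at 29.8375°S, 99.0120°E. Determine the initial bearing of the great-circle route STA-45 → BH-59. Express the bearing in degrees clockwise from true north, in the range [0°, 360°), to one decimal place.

Δλ = -5.2012°
y = sin Δλ · cos φ₂ = -0.078636
x = cos φ₁ sin φ₂ − sin φ₁ cos φ₂ cos Δλ = 0.712203
θ = atan2(y, x) = -6.3007° → 353.6993° (mod 360°)

353.7°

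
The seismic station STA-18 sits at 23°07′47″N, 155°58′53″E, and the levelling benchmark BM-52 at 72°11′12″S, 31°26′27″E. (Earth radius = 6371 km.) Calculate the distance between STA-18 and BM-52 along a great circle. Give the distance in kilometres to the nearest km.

13593 km

STA-18: φ = +23.12972°, λ = +155.98139°
BM-52: φ = -72.18667°, λ = +31.44083°
Δφ = -95.3164°,  Δλ = -124.5406°
a = sin²(Δφ/2) + cos φ₁ cos φ₂ sin²(Δλ/2) = 0.766746
c = 2·arcsin(√a) = 2.133519 rad = 122.2416°
d = R·c = 6371 × 2.133519 = 13592.7 km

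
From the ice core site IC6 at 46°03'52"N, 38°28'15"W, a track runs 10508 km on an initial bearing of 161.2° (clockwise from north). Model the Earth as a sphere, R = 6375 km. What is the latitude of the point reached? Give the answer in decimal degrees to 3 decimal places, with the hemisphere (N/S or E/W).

45.286°S

IC6: φ = +46.06444°, λ = -38.47083°
δ = d/R = 10508/6375 = 1.648314 rad
φ₂ = arcsin(sin φ₁ cos δ + cos φ₁ sin δ cos θ)
   = arcsin(0.72012·-0.07744 + 0.69385·0.99700·-0.94665) = -45.28579°
λ₂ = λ₁ + atan2(sin θ sin δ cos φ₁, cos δ − sin φ₁ sin φ₂) = -11.29856°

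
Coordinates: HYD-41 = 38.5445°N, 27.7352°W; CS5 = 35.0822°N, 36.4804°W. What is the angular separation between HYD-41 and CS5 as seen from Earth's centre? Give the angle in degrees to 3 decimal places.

Δφ = -3.4623°,  Δλ = -8.7452°
a = sin²(Δφ/2) + cos φ₁ cos φ₂ sin²(Δλ/2) = 0.004633
c = 2·arcsin(√a) = 0.136239 rad = 7.8059°

7.806°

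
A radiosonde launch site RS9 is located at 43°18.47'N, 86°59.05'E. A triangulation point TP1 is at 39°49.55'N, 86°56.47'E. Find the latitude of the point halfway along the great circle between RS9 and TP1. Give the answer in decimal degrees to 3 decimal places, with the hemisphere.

RS9: φ = +43.30783°, λ = +86.98417°
TP1: φ = +39.82583°, λ = +86.94117°
Bx = cos φ₂ cos Δλ = 0.767995,  By = cos φ₂ sin Δλ = -0.000576
φₘ = atan2(sin φ₁ + sin φ₂, √((cos φ₁ + Bx)² + By²)) = 41.56684°
λₘ = λ₁ + atan2(By, cos φ₁ + Bx) = 86.96209°

41.567°N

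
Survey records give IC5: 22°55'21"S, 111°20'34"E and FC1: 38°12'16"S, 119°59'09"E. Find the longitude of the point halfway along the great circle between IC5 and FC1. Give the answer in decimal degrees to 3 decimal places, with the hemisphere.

115.321°E

IC5: φ = -22.92250°, λ = +111.34278°
FC1: φ = -38.20444°, λ = +119.98583°
Bx = cos φ₂ cos Δλ = 0.776885,  By = cos φ₂ sin Δλ = 0.118090
φₘ = atan2(sin φ₁ + sin φ₂, √((cos φ₁ + Bx)² + By²)) = -30.63450°
λₘ = λ₁ + atan2(By, cos φ₁ + Bx) = 115.32129°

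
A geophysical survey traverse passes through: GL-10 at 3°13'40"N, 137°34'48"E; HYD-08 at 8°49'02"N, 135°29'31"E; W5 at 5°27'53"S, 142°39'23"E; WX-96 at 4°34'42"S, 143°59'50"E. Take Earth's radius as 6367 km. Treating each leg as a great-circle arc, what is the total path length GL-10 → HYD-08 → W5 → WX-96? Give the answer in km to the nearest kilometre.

2615 km

GL-10: φ = +3.22778°, λ = +137.58000°
HYD-08: φ = +8.81722°, λ = +135.49194°
W5: φ = -5.46472°, λ = +142.65639°
WX-96: φ = -4.57833°, λ = +143.99722°
GL-10→HYD-08: c = 0.104064 rad, d = 662.57 km
HYD-08→W5: c = 0.278703 rad, d = 1774.50 km
W5→WX-96: c = 0.027978 rad, d = 178.14 km
Total = 662.57 + 1774.50 + 178.14 = 2615.21 km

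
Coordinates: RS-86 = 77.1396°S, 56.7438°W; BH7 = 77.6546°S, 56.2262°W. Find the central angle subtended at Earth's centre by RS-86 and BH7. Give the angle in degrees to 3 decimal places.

0.527°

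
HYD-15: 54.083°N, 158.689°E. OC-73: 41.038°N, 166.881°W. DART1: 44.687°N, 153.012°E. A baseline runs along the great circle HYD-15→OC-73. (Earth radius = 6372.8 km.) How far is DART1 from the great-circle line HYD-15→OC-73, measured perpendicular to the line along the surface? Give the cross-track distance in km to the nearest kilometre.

1111 km

δ₁₃ = central angle HYD-15→DART1 = 0.176079 rad  (haversine)
θ₁₃ = bearing HYD-15→DART1 = 203.671°,  θ₁₂ = bearing HYD-15→OC-73 = 105.554°
dₓₜ = R·arcsin(sin δ₁₃ · sin(θ₁₃ − θ₁₂)) = 6372.8·arcsin(0.17517·sin(98.117°)) = 1110.762 km
|dₓₜ| = 1110.762 km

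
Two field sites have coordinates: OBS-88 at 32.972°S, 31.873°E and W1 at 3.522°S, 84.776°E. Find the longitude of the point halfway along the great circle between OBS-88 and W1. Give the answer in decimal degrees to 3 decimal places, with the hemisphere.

Bx = cos φ₂ cos Δλ = 0.602027,  By = cos φ₂ sin Δλ = 0.796109
φₘ = atan2(sin φ₁ + sin φ₂, √((cos φ₁ + Bx)² + By²)) = -20.19865°
λₘ = λ₁ + atan2(By, cos φ₁ + Bx) = 60.79294°

60.793°E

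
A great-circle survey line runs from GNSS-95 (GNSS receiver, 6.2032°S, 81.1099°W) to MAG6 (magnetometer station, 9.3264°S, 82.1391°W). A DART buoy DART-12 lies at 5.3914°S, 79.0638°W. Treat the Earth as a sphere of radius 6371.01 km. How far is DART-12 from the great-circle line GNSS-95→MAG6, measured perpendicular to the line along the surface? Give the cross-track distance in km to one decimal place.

δ₁₃ = central angle GNSS-95→DART-12 = 0.038249 rad  (haversine)
θ₁₃ = bearing GNSS-95→DART-12 = 68.364°,  θ₁₂ = bearing GNSS-95→MAG6 = 198.015°
dₓₜ = R·arcsin(sin δ₁₃ · sin(θ₁₃ − θ₁₂)) = 6371.01·arcsin(0.03824·sin(-129.652°)) = -187.604 km
|dₓₜ| = 187.604 km

187.6 km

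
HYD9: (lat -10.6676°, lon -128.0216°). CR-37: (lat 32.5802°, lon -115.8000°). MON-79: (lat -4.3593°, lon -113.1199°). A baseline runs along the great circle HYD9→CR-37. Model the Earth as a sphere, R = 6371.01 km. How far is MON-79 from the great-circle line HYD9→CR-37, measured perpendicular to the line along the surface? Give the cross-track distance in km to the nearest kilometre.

1425 km

δ₁₃ = central angle HYD9→MON-79 = 0.280235 rad  (haversine)
θ₁₃ = bearing HYD9→MON-79 = 67.986°,  θ₁₂ = bearing HYD9→CR-37 = 14.665°
dₓₜ = R·arcsin(sin δ₁₃ · sin(θ₁₃ − θ₁₂)) = 6371.01·arcsin(0.27658·sin(53.321°)) = 1425.049 km
|dₓₜ| = 1425.049 km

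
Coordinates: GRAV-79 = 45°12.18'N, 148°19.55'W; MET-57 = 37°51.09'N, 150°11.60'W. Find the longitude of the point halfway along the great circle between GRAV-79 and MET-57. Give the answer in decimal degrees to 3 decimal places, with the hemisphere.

149.313°W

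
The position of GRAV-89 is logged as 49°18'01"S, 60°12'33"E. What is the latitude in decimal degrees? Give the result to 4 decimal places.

49° + 18′/60 + 1″/3600 = 49 + 0.30000 + 0.00028 = 49.3003°

49.3003°S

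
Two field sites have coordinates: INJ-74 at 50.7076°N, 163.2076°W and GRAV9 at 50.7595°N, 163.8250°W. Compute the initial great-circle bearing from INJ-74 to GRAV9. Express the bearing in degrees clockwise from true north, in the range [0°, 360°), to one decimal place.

Δλ = -0.6174°
y = sin Δλ · cos φ₂ = -0.006816
x = cos φ₁ sin φ₂ − sin φ₁ cos φ₂ cos Δλ = 0.000934
θ = atan2(y, x) = -82.1956° → 277.8044° (mod 360°)

277.8°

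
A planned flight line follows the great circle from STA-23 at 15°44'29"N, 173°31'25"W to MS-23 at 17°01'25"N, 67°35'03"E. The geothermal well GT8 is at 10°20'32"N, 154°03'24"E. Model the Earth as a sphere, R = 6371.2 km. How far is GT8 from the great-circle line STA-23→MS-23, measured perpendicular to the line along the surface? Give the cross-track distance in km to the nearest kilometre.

1794 km

STA-23: φ = +15.74139°, λ = -173.52361°
MS-23: φ = +17.02361°, λ = +67.58417°
GT8: φ = +10.34222°, λ = +154.05667°
δ₁₃ = central angle STA-23→GT8 = 0.558616 rad  (haversine)
θ₁₃ = bearing STA-23→GT8 = 264.316°,  θ₁₂ = bearing STA-23→MS-23 = 295.934°
dₓₜ = R·arcsin(sin δ₁₃ · sin(θ₁₃ − θ₁₂)) = 6371.2·arcsin(0.53001·sin(-31.619°)) = -1793.948 km
|dₓₜ| = 1793.948 km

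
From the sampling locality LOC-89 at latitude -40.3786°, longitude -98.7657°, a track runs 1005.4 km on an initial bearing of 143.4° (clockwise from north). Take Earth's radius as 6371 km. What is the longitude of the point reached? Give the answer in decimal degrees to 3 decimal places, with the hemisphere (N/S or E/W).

90.811°W

δ = d/R = 1005.4/6371 = 0.157809 rad
φ₂ = arcsin(sin φ₁ cos δ + cos φ₁ sin δ cos θ)
   = arcsin(-0.64784·0.98757 + 0.76178·0.15715·-0.80282) = -47.38303°
λ₂ = λ₁ + atan2(sin θ sin δ cos φ₁, cos δ − sin φ₁ sin φ₂) = -90.81131°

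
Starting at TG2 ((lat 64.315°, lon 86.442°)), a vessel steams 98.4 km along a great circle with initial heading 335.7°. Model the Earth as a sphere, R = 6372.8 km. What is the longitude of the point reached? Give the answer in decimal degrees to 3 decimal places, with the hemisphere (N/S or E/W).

85.577°E

δ = d/R = 98.4/6372.8 = 0.015441 rad
φ₂ = arcsin(sin φ₁ cos δ + cos φ₁ sin δ cos θ)
   = arcsin(0.90119·0.99988 + 0.43342·0.01544·0.91140) = 65.11882°
λ₂ = λ₁ + atan2(sin θ sin δ cos φ₁, cos δ − sin φ₁ sin φ₂) = 85.57671°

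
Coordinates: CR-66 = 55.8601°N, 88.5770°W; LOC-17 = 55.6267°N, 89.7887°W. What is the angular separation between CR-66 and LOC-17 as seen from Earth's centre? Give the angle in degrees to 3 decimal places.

0.721°

Δφ = -0.2334°,  Δλ = -1.2117°
a = sin²(Δφ/2) + cos φ₁ cos φ₂ sin²(Δλ/2) = 0.000040
c = 2·arcsin(√a) = 0.012582 rad = 0.7209°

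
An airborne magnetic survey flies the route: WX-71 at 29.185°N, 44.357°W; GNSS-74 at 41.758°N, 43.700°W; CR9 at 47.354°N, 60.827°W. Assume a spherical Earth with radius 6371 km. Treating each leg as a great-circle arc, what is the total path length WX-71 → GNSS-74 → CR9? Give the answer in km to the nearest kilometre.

2888 km

WX-71→GNSS-74: c = 0.219637 rad, d = 1399.31 km
GNSS-74→CR9: c = 0.233669 rad, d = 1488.70 km
Total = 1399.31 + 1488.70 = 2888.01 km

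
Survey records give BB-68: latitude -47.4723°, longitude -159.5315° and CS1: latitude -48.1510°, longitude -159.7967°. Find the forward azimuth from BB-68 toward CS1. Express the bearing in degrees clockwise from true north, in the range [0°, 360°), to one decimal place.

194.6°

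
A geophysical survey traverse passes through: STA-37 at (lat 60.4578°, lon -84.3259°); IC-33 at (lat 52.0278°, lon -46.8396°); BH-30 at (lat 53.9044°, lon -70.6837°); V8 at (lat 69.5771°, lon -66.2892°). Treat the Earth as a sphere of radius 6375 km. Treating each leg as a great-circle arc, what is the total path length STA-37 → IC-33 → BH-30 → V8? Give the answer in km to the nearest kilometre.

5820 km

STA-37→IC-33: c = 0.385664 rad, d = 2458.61 km
IC-33→BH-30: c = 0.251560 rad, d = 1603.69 km
BH-30→V8: c = 0.275769 rad, d = 1758.02 km
Total = 2458.61 + 1603.69 + 1758.02 = 5820.32 km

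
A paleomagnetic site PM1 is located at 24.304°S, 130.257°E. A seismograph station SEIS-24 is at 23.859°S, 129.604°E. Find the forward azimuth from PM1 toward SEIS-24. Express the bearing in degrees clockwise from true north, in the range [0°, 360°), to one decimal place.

Δλ = -0.6530°
y = sin Δλ · cos φ₂ = -0.010423
x = cos φ₁ sin φ₂ − sin φ₁ cos φ₂ cos Δλ = 0.007742
θ = atan2(y, x) = -53.3946° → 306.6054° (mod 360°)

306.6°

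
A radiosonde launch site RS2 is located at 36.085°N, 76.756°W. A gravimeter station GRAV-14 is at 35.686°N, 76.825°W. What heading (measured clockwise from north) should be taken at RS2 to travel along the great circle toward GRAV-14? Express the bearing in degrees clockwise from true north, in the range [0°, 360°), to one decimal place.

188.0°

Δλ = -0.0690°
y = sin Δλ · cos φ₂ = -0.000978
x = cos φ₁ sin φ₂ − sin φ₁ cos φ₂ cos Δλ = -0.006963
θ = atan2(y, x) = -172.0041° → 187.9959° (mod 360°)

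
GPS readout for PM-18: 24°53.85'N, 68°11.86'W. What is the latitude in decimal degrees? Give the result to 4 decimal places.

24° + 53.85′/60 = 24 + 0.89750 = 24.8975°

24.8975°N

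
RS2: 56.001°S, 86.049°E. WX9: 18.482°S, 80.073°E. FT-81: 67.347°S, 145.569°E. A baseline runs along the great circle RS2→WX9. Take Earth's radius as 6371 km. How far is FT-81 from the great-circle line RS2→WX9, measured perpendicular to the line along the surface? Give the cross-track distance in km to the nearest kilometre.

δ₁₃ = central angle RS2→FT-81 = 0.506738 rad  (haversine)
θ₁₃ = bearing RS2→FT-81 = 136.850°,  θ₁₂ = bearing RS2→WX9 = 350.727°
dₓₜ = R·arcsin(sin δ₁₃ · sin(θ₁₃ − θ₁₂)) = 6371·arcsin(0.48533·sin(-213.877°)) = 1745.288 km
|dₓₜ| = 1745.288 km

1745 km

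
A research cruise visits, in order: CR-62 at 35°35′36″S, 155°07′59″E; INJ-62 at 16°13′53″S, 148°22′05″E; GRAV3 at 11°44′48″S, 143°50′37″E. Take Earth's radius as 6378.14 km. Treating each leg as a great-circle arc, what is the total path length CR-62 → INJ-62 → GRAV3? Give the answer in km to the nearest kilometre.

2956 km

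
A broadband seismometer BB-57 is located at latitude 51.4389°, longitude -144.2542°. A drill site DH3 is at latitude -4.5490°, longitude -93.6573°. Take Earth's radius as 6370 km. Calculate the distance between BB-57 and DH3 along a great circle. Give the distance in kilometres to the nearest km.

Δφ = -55.9879°,  Δλ = 50.5969°
a = sin²(Δφ/2) + cos φ₁ cos φ₂ sin²(Δλ/2) = 0.333790
c = 2·arcsin(√a) = 1.231927 rad = 70.5842°
d = R·c = 6370 × 1.231927 = 7847.4 km

7847 km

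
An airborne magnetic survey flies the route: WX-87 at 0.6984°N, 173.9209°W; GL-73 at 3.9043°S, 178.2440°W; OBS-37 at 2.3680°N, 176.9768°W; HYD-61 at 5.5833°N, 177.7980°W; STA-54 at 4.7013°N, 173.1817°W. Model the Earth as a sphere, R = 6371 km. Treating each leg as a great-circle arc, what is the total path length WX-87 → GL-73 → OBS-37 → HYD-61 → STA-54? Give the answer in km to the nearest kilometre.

WX-87→GL-73: c = 0.110176 rad, d = 701.93 km
GL-73→OBS-37: c = 0.111682 rad, d = 711.52 km
OBS-37→HYD-61: c = 0.057910 rad, d = 368.94 km
HYD-61→STA-54: c = 0.081708 rad, d = 520.56 km
Total = 701.93 + 711.52 + 368.94 + 520.56 = 2302.96 km

2303 km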